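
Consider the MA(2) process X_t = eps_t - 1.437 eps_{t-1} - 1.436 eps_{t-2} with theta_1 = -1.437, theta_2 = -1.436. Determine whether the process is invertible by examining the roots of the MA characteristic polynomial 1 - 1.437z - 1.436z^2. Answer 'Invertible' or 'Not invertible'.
\text{Not invertible}

The MA(q) characteristic polynomial is P(z) = 1 - 1.437z - 1.436z^2.
Invertibility requires all roots to lie outside the unit circle, i.e. |z| > 1 for every root.
Set 1 + (-1.437) z + (-1.436) z^2 = 0, i.e. a z^2 + b z + c = 0 with a = -1.436, b = -1.437, c = 1.
Discriminant D = b^2 - 4ac = (-1.437)^2 - 4*(-1.436)*1 = 2.064969 - (-5.744) = 7.808969.
D >= 0, so the roots are real: z = (-b +/- sqrt(D)) / (2a) = (1.437 +/- 2.794453) / (-2.872).
  z_1 = (1.437 + 2.794453) / (-2.872) = -1.4733,   |z_1| = 1.4733.
  z_2 = (1.437 - 2.794453) / (-2.872) = 0.4727,   |z_2| = 0.4727.
Moduli of all roots: 1.4733, 0.4727.
All moduli strictly greater than 1? No.
Verdict: Not invertible.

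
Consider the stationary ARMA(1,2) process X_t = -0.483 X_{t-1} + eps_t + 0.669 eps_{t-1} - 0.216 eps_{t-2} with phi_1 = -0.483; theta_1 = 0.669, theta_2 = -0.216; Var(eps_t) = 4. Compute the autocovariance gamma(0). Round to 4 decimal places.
\gamma(0) = 4.6264

Multiply the model equation by X_{t-k} and take expectations. With theta_0 = psi_0 = 1 and psi_j the MA(infinity) weights, this gives
  gamma(k) - sum_i phi_i gamma(k-i) = c_k,
  c_k = sigma^2 * sum_{j=k..q} theta_j psi_{j-k}   (c_k = 0 for k > q),
using gamma(-m) = gamma(m).
psi-weights needed (psi_j = theta_j + sum_i phi_i psi_{j-i}):
  psi_1 = theta_1 + phi_1 = 0.669 + (-0.483) = 0.186
  psi_2 = theta_2 + phi_1 psi_1 = -0.216 + (-0.483)(0.186) = -0.305838
Right-hand sides:
  c_0 = sigma^2 (1 + theta_1 psi_1 + theta_2 psi_2) = 4 * (1 + (0.669)(0.186) + (-0.216)(-0.305838)) = 4 * 1.190495 = 4.76198
  c_1 = sigma^2 (theta_1 + theta_2 psi_1) = 4 * (0.669 + (-0.216)(0.186)) = 2.515296
  c_2 = sigma^2 theta_2 = 4 * (-0.216) = -0.864
Equations for k = 0 and k = 1 (AR order 1):
  gamma(0) = phi_1 gamma(1) + c_0
  gamma(1) = phi_1 gamma(0) + c_1
Substituting the second into the first: gamma(0) (1 - phi_1^2) = c_0 + phi_1 c_1, so
  gamma(0) = (c_0 + phi_1 c_1) / (1 - phi_1^2) = (4.76198 + (-0.483)(2.515296)) / (1 - (-0.483)^2) = 3.547092 / 0.766711 = 4.626374.
Therefore gamma(0) = 4.6264 (to 4 decimal places).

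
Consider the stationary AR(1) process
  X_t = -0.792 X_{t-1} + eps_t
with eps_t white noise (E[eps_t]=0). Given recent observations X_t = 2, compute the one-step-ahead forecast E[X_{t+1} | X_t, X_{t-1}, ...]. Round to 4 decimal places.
E[X_{t+1} \mid \mathcal F_t] = -1.5840

For an AR(p) model X_t = c + sum_i phi_i X_{t-i} + eps_t, the
one-step-ahead conditional mean is
  E[X_{t+1} | X_t, ...] = c + sum_i phi_i X_{t+1-i}.
Substitute known values:
  E[X_{t+1} | ...] = (-0.792) * (2)
                   = -1.5840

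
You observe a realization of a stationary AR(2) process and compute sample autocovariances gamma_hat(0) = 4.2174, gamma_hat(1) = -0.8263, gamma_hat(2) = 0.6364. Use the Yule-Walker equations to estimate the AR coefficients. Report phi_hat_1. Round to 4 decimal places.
\hat\phi_{1} = -0.1730

The Yule-Walker equations for an AR(p) process read, in matrix form,
  Gamma_p phi = r_p,   with   (Gamma_p)_{ij} = gamma(|i - j|),
                       (r_p)_i = gamma(i),   i,j = 1..p.
Substitute the sample gammas (Toeplitz matrix and right-hand side of size 2):
  Gamma_p = [[4.2174, -0.8263], [-0.8263, 4.2174]]
  r_p     = [-0.8263, 0.6364]
Written out:
  4.2174 phi_1 - 0.8263 phi_2 = -0.8263
  -0.8263 phi_1 + 4.2174 phi_2 = 0.6364
Solve by Cramer's rule:
  det = gamma(0)^2 - gamma(1)^2 = (4.2174)^2 - (-0.8263)^2 = 17.78646276 - 0.68277169 = 17.10369107
  phi_hat_1 = [gamma(1) gamma(0) - gamma(1) gamma(2)] / det = [(-0.8263)(4.2174) - (-0.8263)(0.6364)] / 17.10369107 = -2.9589803 / 17.10369107 = -0.173
  phi_hat_2 = [gamma(0) gamma(2) - gamma(1)^2] / det = [(4.2174)(0.6364) - (-0.8263)^2] / 17.10369107 = 2.00118167 / 17.10369107 = 0.117
So phi_hat = [-0.1730, 0.1170].
Therefore phi_hat_1 = -0.1730.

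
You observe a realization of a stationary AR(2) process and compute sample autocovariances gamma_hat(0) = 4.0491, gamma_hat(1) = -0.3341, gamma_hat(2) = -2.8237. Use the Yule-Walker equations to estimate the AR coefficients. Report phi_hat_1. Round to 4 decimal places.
\hat\phi_{1} = -0.1410

The Yule-Walker equations for an AR(p) process read, in matrix form,
  Gamma_p phi = r_p,   with   (Gamma_p)_{ij} = gamma(|i - j|),
                       (r_p)_i = gamma(i),   i,j = 1..p.
Substitute the sample gammas (Toeplitz matrix and right-hand side of size 2):
  Gamma_p = [[4.0491, -0.3341], [-0.3341, 4.0491]]
  r_p     = [-0.3341, -2.8237]
Written out:
  4.0491 phi_1 - 0.3341 phi_2 = -0.3341
  -0.3341 phi_1 + 4.0491 phi_2 = -2.8237
Solve by Cramer's rule:
  det = gamma(0)^2 - gamma(1)^2 = (4.0491)^2 - (-0.3341)^2 = 16.39521081 - 0.11162281 = 16.283588
  phi_hat_1 = [gamma(1) gamma(0) - gamma(1) gamma(2)] / det = [(-0.3341)(4.0491) - (-0.3341)(-2.8237)] / 16.283588 = -2.29620248 / 16.283588 = -0.141
  phi_hat_2 = [gamma(0) gamma(2) - gamma(1)^2] / det = [(4.0491)(-2.8237) - (-0.3341)^2] / 16.283588 = -11.54506648 / 16.283588 = -0.709
So phi_hat = [-0.1410, -0.7090].
Therefore phi_hat_1 = -0.1410.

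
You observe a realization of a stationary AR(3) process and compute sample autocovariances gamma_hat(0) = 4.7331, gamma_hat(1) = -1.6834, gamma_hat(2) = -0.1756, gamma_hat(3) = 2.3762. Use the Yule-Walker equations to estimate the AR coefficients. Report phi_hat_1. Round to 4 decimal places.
\hat\phi_{1} = -0.3290

The Yule-Walker equations for an AR(p) process read, in matrix form,
  Gamma_p phi = r_p,   with   (Gamma_p)_{ij} = gamma(|i - j|),
                       (r_p)_i = gamma(i),   i,j = 1..p.
Substitute the sample gammas (Toeplitz matrix and right-hand side of size 3):
  Gamma_p = [[4.7331, -1.6834, -0.1756], [-1.6834, 4.7331, -1.6834], [-0.1756, -1.6834, 4.7331]]
  r_p     = [-1.6834, -0.1756, 2.3762]
Written out (R1..R3):
  (R1) 4.7331 phi_1 - 1.6834 phi_2 - 0.1756 phi_3 = -1.6834
  (R2) -1.6834 phi_1 + 4.7331 phi_2 - 1.6834 phi_3 = -0.1756
  (R3) -0.1756 phi_1 - 1.6834 phi_2 + 4.7331 phi_3 = 2.3762
Gaussian elimination:
  R2 <- R2 - (-1.6834/4.7331) R1 = R2 - (-0.355665) R1:  4.134373 phi_2 - 1.745855 phi_3 = -0.774327
  R3 <- R3 - (-0.1756/4.7331) R1 = R3 - (-0.0371) R1:  -1.745855 phi_2 + 4.726585 phi_3 = 2.313745
  R3 <- R3 - (-1.745855/4.134373) R2 = R3 - (-0.422278) R2:  3.989349 phi_3 = 1.986764
Back-substitution:
  phi_hat_3 = 1.986764 / 3.989349 = 0.498017
  phi_hat_2 = (-0.774327 - (-1.745855)(0.498017)) / 4.134373 = 0.023012
  phi_hat_1 = (-1.6834 - (-1.6834)(0.023012) - (-0.1756)(0.498017)) / 4.7331 = -0.329004
So phi_hat = [-0.3290, 0.0230, 0.4980].
Therefore phi_hat_1 = -0.3290.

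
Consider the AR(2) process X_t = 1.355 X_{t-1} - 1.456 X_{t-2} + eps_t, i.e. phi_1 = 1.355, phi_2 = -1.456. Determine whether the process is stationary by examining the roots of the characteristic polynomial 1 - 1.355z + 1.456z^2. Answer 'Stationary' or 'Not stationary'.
\text{Not stationary}

The AR(p) characteristic polynomial is P(z) = 1 - 1.355z + 1.456z^2.
Stationarity requires all roots to lie outside the unit circle, i.e. |z| > 1 for every root.
Set 1 + (-1.355) z + (1.456) z^2 = 0, i.e. a z^2 + b z + c = 0 with a = 1.456, b = -1.355, c = 1.
Discriminant D = b^2 - 4ac = (-1.355)^2 - 4*(1.456)*1 = 1.836025 - (5.824) = -3.987975.
D < 0, so the roots are the complex-conjugate pair z = (-b +/- i sqrt(-D)) / (2a) = 0.4653 +/- 0.6858i.
For a conjugate pair |z|^2 = z * conj(z) = (product of roots) = c/a = 1/(1.456) = 0.686813, so |z| = sqrt(0.686813) = 0.8287 for both roots.
Moduli of all roots: 0.8287, 0.8287.
All moduli strictly greater than 1? No.
Verdict: Not stationary.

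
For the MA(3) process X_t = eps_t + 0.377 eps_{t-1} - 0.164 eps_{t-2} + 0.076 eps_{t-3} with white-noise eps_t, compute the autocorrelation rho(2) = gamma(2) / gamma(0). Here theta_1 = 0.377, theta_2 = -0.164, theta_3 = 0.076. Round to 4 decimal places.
\rho(2) = -0.1152

For an MA(q) process with theta_0 = 1, the autocovariance is
  gamma(k) = sigma^2 * sum_{i=0..q-k} theta_i * theta_{i+k},
and rho(k) = gamma(k) / gamma(0). Sigma^2 cancels.
  numerator   = (1)*(-0.164) + (0.377)*(0.076) = -0.135348.
  denominator = (1)^2 + (0.377)^2 + (-0.164)^2 + (0.076)^2 = 1.174801.
  rho(2) = -0.135348 / 1.174801 = -0.1152.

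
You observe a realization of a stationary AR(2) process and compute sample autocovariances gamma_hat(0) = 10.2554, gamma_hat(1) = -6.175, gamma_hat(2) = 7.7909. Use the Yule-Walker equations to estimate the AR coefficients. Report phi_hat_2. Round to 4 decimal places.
\hat\phi_{2} = 0.6230

The Yule-Walker equations for an AR(p) process read, in matrix form,
  Gamma_p phi = r_p,   with   (Gamma_p)_{ij} = gamma(|i - j|),
                       (r_p)_i = gamma(i),   i,j = 1..p.
Substitute the sample gammas (Toeplitz matrix and right-hand side of size 2):
  Gamma_p = [[10.2554, -6.175], [-6.175, 10.2554]]
  r_p     = [-6.175, 7.7909]
Written out:
  10.2554 phi_1 - 6.175 phi_2 = -6.175
  -6.175 phi_1 + 10.2554 phi_2 = 7.7909
Solve by Cramer's rule:
  det = gamma(0)^2 - gamma(1)^2 = (10.2554)^2 - (-6.175)^2 = 105.17322916 - 38.130625 = 67.04260416
  phi_hat_1 = [gamma(1) gamma(0) - gamma(1) gamma(2)] / det = [(-6.175)(10.2554) - (-6.175)(7.7909)] / 67.04260416 = -15.2182875 / 67.04260416 = -0.227
  phi_hat_2 = [gamma(0) gamma(2) - gamma(1)^2] / det = [(10.2554)(7.7909) - (-6.175)^2] / 67.04260416 = 41.76817086 / 67.04260416 = 0.623
So phi_hat = [-0.2270, 0.6230].
Therefore phi_hat_2 = 0.6230.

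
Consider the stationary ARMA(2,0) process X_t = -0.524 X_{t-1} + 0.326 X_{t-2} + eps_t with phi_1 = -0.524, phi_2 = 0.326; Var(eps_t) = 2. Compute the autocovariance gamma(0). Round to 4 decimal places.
\gamma(0) = 5.6572

Multiply the model equation by X_{t-k} and take expectations. With theta_0 = psi_0 = 1 and psi_j the MA(infinity) weights, this gives
  gamma(k) - sum_i phi_i gamma(k-i) = c_k,
  c_k = sigma^2 * sum_{j=k..q} theta_j psi_{j-k}   (c_k = 0 for k > q),
using gamma(-m) = gamma(m).
Pure AR (q = 0): c_0 = sigma^2 = 2, c_k = 0 for k >= 1.
Equations for k = 0, 1, 2 (AR order 2, c_2 = 0):
  (E0) gamma(0) = phi_1 gamma(1) + phi_2 gamma(2) + c_0
  (E1) gamma(1) = phi_1 gamma(0) + phi_2 gamma(1) + c_1
  (E2) gamma(2) = phi_1 gamma(1) + phi_2 gamma(0)
From (E1): gamma(1) = A gamma(0) + B with
  A = phi_1 / (1 - phi_2) = -0.524 / 0.674 = -0.777448,   B = c_1 / (1 - phi_2) = 0 / 0.674 = 0.
Insert (E2) into (E0): gamma(0) (1 - phi_2^2) = phi_1 (1 + phi_2) gamma(1) + c_0.
  phi_1 (1 + phi_2) = (-0.524)(1.326) = -0.694824,   1 - phi_2^2 = 0.893724.
Replace gamma(1) by A gamma(0) + B and collect gamma(0):
  gamma(0) [0.893724 - (-0.694824)(-0.777448)] = c_0 = 2
  gamma(0) * 0.353534 = 2
  gamma(0) = 2 / 0.353534 = 5.657158.
Therefore gamma(0) = 5.6572 (to 4 decimal places).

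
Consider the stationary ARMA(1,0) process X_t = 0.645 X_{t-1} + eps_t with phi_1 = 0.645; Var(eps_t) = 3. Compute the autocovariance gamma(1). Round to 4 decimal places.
\gamma(1) = 3.3135

Multiply the model equation by X_{t-k} and take expectations. With theta_0 = psi_0 = 1 and psi_j the MA(infinity) weights, this gives
  gamma(k) - sum_i phi_i gamma(k-i) = c_k,
  c_k = sigma^2 * sum_{j=k..q} theta_j psi_{j-k}   (c_k = 0 for k > q),
using gamma(-m) = gamma(m).
Pure AR (q = 0): c_0 = sigma^2 = 3, c_k = 0 for k >= 1.
Equations for k = 0 and k = 1 (AR order 1):
  gamma(0) = phi_1 gamma(1) + c_0
  gamma(1) = phi_1 gamma(0) + c_1
Substituting the second into the first: gamma(0) (1 - phi_1^2) = c_0 + phi_1 c_1, so
  gamma(0) = c_0 / (1 - phi_1^2) = 3 / (1 - (0.645)^2) = 3 / 0.583975 = 5.137206.
  gamma(1) = phi_1 gamma(0) = (0.645)(5.137206) = 3.313498.
Therefore gamma(1) = 3.3135 (to 4 decimal places).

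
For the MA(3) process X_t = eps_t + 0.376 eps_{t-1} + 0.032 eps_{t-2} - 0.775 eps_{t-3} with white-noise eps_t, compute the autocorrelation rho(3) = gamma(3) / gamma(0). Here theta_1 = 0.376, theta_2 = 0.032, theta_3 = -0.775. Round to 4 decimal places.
\rho(3) = -0.4446

For an MA(q) process with theta_0 = 1, the autocovariance is
  gamma(k) = sigma^2 * sum_{i=0..q-k} theta_i * theta_{i+k},
and rho(k) = gamma(k) / gamma(0). Sigma^2 cancels.
  numerator   = (1)*(-0.775) = -0.775.
  denominator = (1)^2 + (0.376)^2 + (0.032)^2 + (-0.775)^2 = 1.743025.
  rho(3) = -0.775 / 1.743025 = -0.4446.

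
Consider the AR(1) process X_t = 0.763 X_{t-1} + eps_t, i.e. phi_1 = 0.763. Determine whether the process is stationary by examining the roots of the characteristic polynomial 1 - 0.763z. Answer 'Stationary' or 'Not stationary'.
\text{Stationary}

The AR(p) characteristic polynomial is P(z) = 1 - 0.763z.
Stationarity requires all roots to lie outside the unit circle, i.e. |z| > 1 for every root.
This is linear in z: 1 + (-0.763) z = 0  =>  z = -1/(-0.763) = 1.310616,  |z| = 1.310616.
Moduli of all roots: 1.3106.
All moduli strictly greater than 1? Yes.
Verdict: Stationary.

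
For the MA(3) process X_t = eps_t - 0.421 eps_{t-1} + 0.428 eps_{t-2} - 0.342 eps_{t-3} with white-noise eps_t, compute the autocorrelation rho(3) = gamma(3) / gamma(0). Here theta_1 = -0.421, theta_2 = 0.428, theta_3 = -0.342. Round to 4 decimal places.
\rho(3) = -0.2315

For an MA(q) process with theta_0 = 1, the autocovariance is
  gamma(k) = sigma^2 * sum_{i=0..q-k} theta_i * theta_{i+k},
and rho(k) = gamma(k) / gamma(0). Sigma^2 cancels.
  numerator   = (1)*(-0.342) = -0.342.
  denominator = (1)^2 + (-0.421)^2 + (0.428)^2 + (-0.342)^2 = 1.477389.
  rho(3) = -0.342 / 1.477389 = -0.2315.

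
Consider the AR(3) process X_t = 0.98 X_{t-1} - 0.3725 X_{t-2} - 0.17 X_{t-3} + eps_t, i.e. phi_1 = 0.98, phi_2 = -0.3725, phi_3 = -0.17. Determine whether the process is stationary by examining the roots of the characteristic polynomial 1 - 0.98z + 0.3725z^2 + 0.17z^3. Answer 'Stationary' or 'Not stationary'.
\text{Stationary}

The AR(p) characteristic polynomial is P(z) = 1 - 0.98z + 0.3725z^2 + 0.17z^3.
Stationarity requires all roots to lie outside the unit circle, i.e. |z| > 1 for every root.
Degree 3: look for a simple real root z0 first, then factor out (1 - z/z0) and solve the remaining quadratic.
Testing z0 = -4: P(-4) = 1 + (-0.98)(-4) + (0.3725)(-4)^2 + (0.17)(-4)^3
  = 1 + (3.92) + (5.96) + (-10.88) = 0.  So z_0 = -4 is a root, |z_0| = 4.
Divide out the factor (1 + 0.25 z) = (1 - z/z0) (since 1/z0 = -0.25):
  P(z) = (1 + 0.25 z)(1 + (-1.23) z + (0.68) z^2)
  [check: z-coef -1.23 - (-0.25) = -0.98; z^2-coef 0.68 - (-0.25)(-1.23) = 0.3725; z^3-coef -(-0.25)(0.68) = 0.17.]
Remaining roots from the quadratic factor 1 + (-1.23) z + (0.68) z^2:
  Set 1 + (-1.23) z + (0.68) z^2 = 0, i.e. a z^2 + b z + c = 0 with a = 0.68, b = -1.23, c = 1.
  Discriminant D = b^2 - 4ac = (-1.23)^2 - 4*(0.68)*1 = 1.5129 - (2.72) = -1.2071.
  D < 0, so the roots are the complex-conjugate pair z = (-b +/- i sqrt(-D)) / (2a) = 0.9044 +/- 0.8079i.
  For a conjugate pair |z|^2 = z * conj(z) = (product of roots) = c/a = 1/(0.68) = 1.470588, so |z| = sqrt(1.470588) = 1.2127 for both roots.
Moduli of all roots: 4.0000, 1.2127, 1.2127.
All moduli strictly greater than 1? Yes.
Verdict: Stationary.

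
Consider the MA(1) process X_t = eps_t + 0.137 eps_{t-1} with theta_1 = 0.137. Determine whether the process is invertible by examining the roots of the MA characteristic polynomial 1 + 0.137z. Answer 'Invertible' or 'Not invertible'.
\text{Invertible}

The MA(q) characteristic polynomial is P(z) = 1 + 0.137z.
Invertibility requires all roots to lie outside the unit circle, i.e. |z| > 1 for every root.
This is linear in z: 1 + (0.137) z = 0  =>  z = -1/(0.137) = -7.29927,  |z| = 7.29927.
Moduli of all roots: 7.2993.
All moduli strictly greater than 1? Yes.
Verdict: Invertible.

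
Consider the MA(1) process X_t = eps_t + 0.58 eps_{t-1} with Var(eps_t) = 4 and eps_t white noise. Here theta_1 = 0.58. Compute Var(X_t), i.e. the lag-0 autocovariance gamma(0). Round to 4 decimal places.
\gamma(0) = 5.3456

For an MA(q) process X_t = eps_t + sum_i theta_i eps_{t-i} with
Var(eps_t) = sigma^2, the variance is
  gamma(0) = sigma^2 * (1 + sum_i theta_i^2).
  sum_i theta_i^2 = (0.58)^2 = 0.3364.
  gamma(0) = 4 * (1 + 0.3364) = 4 * 1.3364 = 5.3456.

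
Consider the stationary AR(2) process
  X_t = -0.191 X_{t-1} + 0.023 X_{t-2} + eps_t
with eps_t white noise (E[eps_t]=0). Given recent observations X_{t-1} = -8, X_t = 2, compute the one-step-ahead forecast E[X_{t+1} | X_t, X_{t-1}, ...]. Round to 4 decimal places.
E[X_{t+1} \mid \mathcal F_t] = -0.5660

For an AR(p) model X_t = c + sum_i phi_i X_{t-i} + eps_t, the
one-step-ahead conditional mean is
  E[X_{t+1} | X_t, ...] = c + sum_i phi_i X_{t+1-i}.
Substitute known values:
  E[X_{t+1} | ...] = (-0.191) * (2) + (0.023) * (-8)
                   = -0.5660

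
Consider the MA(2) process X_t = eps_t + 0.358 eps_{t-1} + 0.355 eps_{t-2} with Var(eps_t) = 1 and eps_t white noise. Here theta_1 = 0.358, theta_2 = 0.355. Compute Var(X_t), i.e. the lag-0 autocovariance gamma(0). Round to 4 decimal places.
\gamma(0) = 1.2542

For an MA(q) process X_t = eps_t + sum_i theta_i eps_{t-i} with
Var(eps_t) = sigma^2, the variance is
  gamma(0) = sigma^2 * (1 + sum_i theta_i^2).
  sum_i theta_i^2 = (0.358)^2 + (0.355)^2 = 0.128164 + 0.126025 = 0.254189.
  gamma(0) = 1 * (1 + 0.254189) = 1 * 1.254189 = 1.254189, which rounds to 1.2542.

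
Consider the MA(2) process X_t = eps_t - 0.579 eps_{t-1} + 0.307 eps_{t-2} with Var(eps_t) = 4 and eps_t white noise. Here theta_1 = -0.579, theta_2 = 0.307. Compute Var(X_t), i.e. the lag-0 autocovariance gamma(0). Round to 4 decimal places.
\gamma(0) = 5.7180

For an MA(q) process X_t = eps_t + sum_i theta_i eps_{t-i} with
Var(eps_t) = sigma^2, the variance is
  gamma(0) = sigma^2 * (1 + sum_i theta_i^2).
  sum_i theta_i^2 = (-0.579)^2 + (0.307)^2 = 0.335241 + 0.094249 = 0.42949.
  gamma(0) = 4 * (1 + 0.42949) = 4 * 1.42949 = 5.71796, which rounds to 5.7180.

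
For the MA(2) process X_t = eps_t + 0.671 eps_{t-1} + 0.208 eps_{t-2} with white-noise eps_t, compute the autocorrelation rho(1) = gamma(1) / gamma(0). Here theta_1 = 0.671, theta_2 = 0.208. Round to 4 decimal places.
\rho(1) = 0.5427

For an MA(q) process with theta_0 = 1, the autocovariance is
  gamma(k) = sigma^2 * sum_{i=0..q-k} theta_i * theta_{i+k},
and rho(k) = gamma(k) / gamma(0). Sigma^2 cancels.
  numerator   = (1)*(0.671) + (0.671)*(0.208) = 0.810568.
  denominator = (1)^2 + (0.671)^2 + (0.208)^2 = 1.493505.
  rho(1) = 0.810568 / 1.493505 = 0.5427.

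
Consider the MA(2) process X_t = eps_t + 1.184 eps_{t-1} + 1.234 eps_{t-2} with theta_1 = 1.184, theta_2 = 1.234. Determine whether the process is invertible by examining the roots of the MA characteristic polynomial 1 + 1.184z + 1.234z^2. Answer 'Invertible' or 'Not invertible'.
\text{Not invertible}

The MA(q) characteristic polynomial is P(z) = 1 + 1.184z + 1.234z^2.
Invertibility requires all roots to lie outside the unit circle, i.e. |z| > 1 for every root.
Set 1 + (1.184) z + (1.234) z^2 = 0, i.e. a z^2 + b z + c = 0 with a = 1.234, b = 1.184, c = 1.
Discriminant D = b^2 - 4ac = (1.184)^2 - 4*(1.234)*1 = 1.401856 - (4.936) = -3.534144.
D < 0, so the roots are the complex-conjugate pair z = (-b +/- i sqrt(-D)) / (2a) = -0.4797 +/- 0.7617i.
For a conjugate pair |z|^2 = z * conj(z) = (product of roots) = c/a = 1/(1.234) = 0.810373, so |z| = sqrt(0.810373) = 0.9002 for both roots.
Moduli of all roots: 0.9002, 0.9002.
All moduli strictly greater than 1? No.
Verdict: Not invertible.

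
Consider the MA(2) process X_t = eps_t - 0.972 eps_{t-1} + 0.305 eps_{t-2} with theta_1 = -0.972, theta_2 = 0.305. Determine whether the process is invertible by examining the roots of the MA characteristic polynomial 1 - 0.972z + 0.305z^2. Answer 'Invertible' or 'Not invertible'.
\text{Invertible}

The MA(q) characteristic polynomial is P(z) = 1 - 0.972z + 0.305z^2.
Invertibility requires all roots to lie outside the unit circle, i.e. |z| > 1 for every root.
Set 1 + (-0.972) z + (0.305) z^2 = 0, i.e. a z^2 + b z + c = 0 with a = 0.305, b = -0.972, c = 1.
Discriminant D = b^2 - 4ac = (-0.972)^2 - 4*(0.305)*1 = 0.944784 - (1.22) = -0.275216.
D < 0, so the roots are the complex-conjugate pair z = (-b +/- i sqrt(-D)) / (2a) = 1.5934 +/- 0.86i.
For a conjugate pair |z|^2 = z * conj(z) = (product of roots) = c/a = 1/(0.305) = 3.278689, so |z| = sqrt(3.278689) = 1.8107 for both roots.
Moduli of all roots: 1.8107, 1.8107.
All moduli strictly greater than 1? Yes.
Verdict: Invertible.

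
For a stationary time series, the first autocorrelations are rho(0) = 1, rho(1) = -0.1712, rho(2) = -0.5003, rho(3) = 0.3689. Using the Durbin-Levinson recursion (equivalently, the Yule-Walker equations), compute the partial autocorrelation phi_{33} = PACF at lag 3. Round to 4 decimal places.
\phi_{33} = 0.2099

The PACF at lag k is phi_{kk}, the last component of the solution
to the Yule-Walker system G_k phi = r_k where
  (G_k)_{ij} = rho(|i - j|), (r_k)_i = rho(i), i,j = 1..k.
Equivalently, Durbin-Levinson gives phi_{kk} iteratively:
  phi_{11} = rho(1)
  phi_{kk} = [rho(k) - sum_{j=1..k-1} phi_{k-1,j} rho(k-j)]
            / [1 - sum_{j=1..k-1} phi_{k-1,j} rho(j)],
  phi_{k,j} = phi_{k-1,j} - phi_{kk} phi_{k-1,k-j},  j = 1..k-1.
Step k = 1:
  phi_11 = rho(1) = -0.1712.
Step k = 2:
  phi_22 = [rho(2) - phi_11 rho(1)] / [1 - phi_11 rho(1)] = [-0.5003 - (-0.1712)(-0.1712)] / [1 - (-0.1712)(-0.1712)]
         = -0.52960944 / 0.97069056 = -0.545601.
  Update: phi_21 = phi_11 - phi_22 phi_11 = -0.1712 - (-0.545601)(-0.1712) = -0.264607.
Step k = 3:
  phi_33 = [rho(3) - phi_21 rho(2) - phi_22 rho(1)] / [1 - phi_21 rho(1) - phi_22 rho(2)]
    numerator   = 0.3689 - (-0.264607)(-0.5003) - (-0.545601)(-0.1712) = 0.14311036
    denominator = 1 - (-0.264607)(-0.1712) - (-0.545601)(-0.5003) = 0.68173528
  phi_33 = 0.14311036 / 0.68173528 = 0.2099.
Therefore phi_{33} = 0.2099.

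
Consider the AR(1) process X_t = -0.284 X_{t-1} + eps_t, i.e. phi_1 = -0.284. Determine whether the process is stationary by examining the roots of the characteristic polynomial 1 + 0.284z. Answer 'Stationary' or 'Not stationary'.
\text{Stationary}

The AR(p) characteristic polynomial is P(z) = 1 + 0.284z.
Stationarity requires all roots to lie outside the unit circle, i.e. |z| > 1 for every root.
This is linear in z: 1 + (0.284) z = 0  =>  z = -1/(0.284) = -3.521127,  |z| = 3.521127.
Moduli of all roots: 3.5211.
All moduli strictly greater than 1? Yes.
Verdict: Stationary.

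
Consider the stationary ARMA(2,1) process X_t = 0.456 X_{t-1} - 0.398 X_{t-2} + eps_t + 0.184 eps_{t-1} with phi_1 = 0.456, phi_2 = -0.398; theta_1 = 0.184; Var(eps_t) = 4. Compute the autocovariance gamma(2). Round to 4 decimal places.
\gamma(2) = -1.2897

Multiply the model equation by X_{t-k} and take expectations. With theta_0 = psi_0 = 1 and psi_j the MA(infinity) weights, this gives
  gamma(k) - sum_i phi_i gamma(k-i) = c_k,
  c_k = sigma^2 * sum_{j=k..q} theta_j psi_{j-k}   (c_k = 0 for k > q),
using gamma(-m) = gamma(m).
psi-weights needed (psi_j = theta_j + sum_i phi_i psi_{j-i}):
  psi_1 = theta_1 + phi_1 = 0.184 + (0.456) = 0.64
Right-hand sides:
  c_0 = sigma^2 (1 + theta_1 psi_1) = 4 * (1 + (0.184)(0.64)) = 4 * 1.11776 = 4.47104
  c_1 = sigma^2 theta_1 = 4 * (0.184) = 0.736
  c_2 = 0
Equations for k = 0, 1, 2 (AR order 2, c_2 = 0):
  (E0) gamma(0) = phi_1 gamma(1) + phi_2 gamma(2) + c_0
  (E1) gamma(1) = phi_1 gamma(0) + phi_2 gamma(1) + c_1
  (E2) gamma(2) = phi_1 gamma(1) + phi_2 gamma(0)
From (E1): gamma(1) = A gamma(0) + B with
  A = phi_1 / (1 - phi_2) = 0.456 / 1.398 = 0.32618,   B = c_1 / (1 - phi_2) = 0.736 / 1.398 = 0.526466.
Insert (E2) into (E0): gamma(0) (1 - phi_2^2) = phi_1 (1 + phi_2) gamma(1) + c_0.
  phi_1 (1 + phi_2) = (0.456)(0.602) = 0.274512,   1 - phi_2^2 = 0.841596.
Replace gamma(1) by A gamma(0) + B and collect gamma(0):
  gamma(0) [0.841596 - (0.274512)(0.32618)] = (0.274512)(0.526466) + 4.47104
  gamma(0) * 0.752056 = 4.615561
  gamma(0) = 4.615561 / 0.752056 = 6.137261.
  gamma(1) = A gamma(0) + B = (0.32618)(6.137261) + (0.526466) = 2.52832.
  gamma(2) = phi_1 gamma(1) + phi_2 gamma(0) = (0.456)(2.52832) + (-0.398)(6.137261) = -1.289716.
Therefore gamma(2) = -1.2897 (to 4 decimal places).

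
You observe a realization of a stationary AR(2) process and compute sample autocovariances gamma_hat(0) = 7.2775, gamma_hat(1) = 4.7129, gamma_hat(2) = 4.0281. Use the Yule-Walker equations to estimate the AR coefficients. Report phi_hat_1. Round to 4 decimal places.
\hat\phi_{1} = 0.4980

The Yule-Walker equations for an AR(p) process read, in matrix form,
  Gamma_p phi = r_p,   with   (Gamma_p)_{ij} = gamma(|i - j|),
                       (r_p)_i = gamma(i),   i,j = 1..p.
Substitute the sample gammas (Toeplitz matrix and right-hand side of size 2):
  Gamma_p = [[7.2775, 4.7129], [4.7129, 7.2775]]
  r_p     = [4.7129, 4.0281]
Written out:
  7.2775 phi_1 + 4.7129 phi_2 = 4.7129
  4.7129 phi_1 + 7.2775 phi_2 = 4.0281
Solve by Cramer's rule:
  det = gamma(0)^2 - gamma(1)^2 = (7.2775)^2 - (4.7129)^2 = 52.96200625 - 22.21142641 = 30.75057984
  phi_hat_1 = [gamma(1) gamma(0) - gamma(1) gamma(2)] / det = [(4.7129)(7.2775) - (4.7129)(4.0281)] / 30.75057984 = 15.31409726 / 30.75057984 = 0.498
  phi_hat_2 = [gamma(0) gamma(2) - gamma(1)^2] / det = [(7.2775)(4.0281) - (4.7129)^2] / 30.75057984 = 7.10307134 / 30.75057984 = 0.231
So phi_hat = [0.4980, 0.2310].
Therefore phi_hat_1 = 0.4980.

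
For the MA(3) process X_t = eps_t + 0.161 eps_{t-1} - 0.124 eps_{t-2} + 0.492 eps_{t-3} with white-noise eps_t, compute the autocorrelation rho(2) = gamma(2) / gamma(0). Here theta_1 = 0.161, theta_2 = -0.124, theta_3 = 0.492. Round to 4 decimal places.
\rho(2) = -0.0349

For an MA(q) process with theta_0 = 1, the autocovariance is
  gamma(k) = sigma^2 * sum_{i=0..q-k} theta_i * theta_{i+k},
and rho(k) = gamma(k) / gamma(0). Sigma^2 cancels.
  numerator   = (1)*(-0.124) + (0.161)*(0.492) = -0.044788.
  denominator = (1)^2 + (0.161)^2 + (-0.124)^2 + (0.492)^2 = 1.283361.
  rho(2) = -0.044788 / 1.283361 = -0.0349.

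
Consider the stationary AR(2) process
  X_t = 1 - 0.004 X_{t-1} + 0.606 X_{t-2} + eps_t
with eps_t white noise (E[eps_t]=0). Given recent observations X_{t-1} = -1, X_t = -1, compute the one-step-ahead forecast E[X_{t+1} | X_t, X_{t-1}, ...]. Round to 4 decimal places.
E[X_{t+1} \mid \mathcal F_t] = 0.3980

For an AR(p) model X_t = c + sum_i phi_i X_{t-i} + eps_t, the
one-step-ahead conditional mean is
  E[X_{t+1} | X_t, ...] = c + sum_i phi_i X_{t+1-i}.
Substitute known values:
  E[X_{t+1} | ...] = 1 + (-0.004) * (-1) + (0.606) * (-1)
                   = 0.3980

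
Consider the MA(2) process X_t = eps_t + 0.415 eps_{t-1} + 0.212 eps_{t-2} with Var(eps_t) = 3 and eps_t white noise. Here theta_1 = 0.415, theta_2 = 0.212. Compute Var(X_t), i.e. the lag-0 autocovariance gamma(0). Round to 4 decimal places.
\gamma(0) = 3.6515

For an MA(q) process X_t = eps_t + sum_i theta_i eps_{t-i} with
Var(eps_t) = sigma^2, the variance is
  gamma(0) = sigma^2 * (1 + sum_i theta_i^2).
  sum_i theta_i^2 = (0.415)^2 + (0.212)^2 = 0.172225 + 0.044944 = 0.217169.
  gamma(0) = 3 * (1 + 0.217169) = 3 * 1.217169 = 3.651507, which rounds to 3.6515.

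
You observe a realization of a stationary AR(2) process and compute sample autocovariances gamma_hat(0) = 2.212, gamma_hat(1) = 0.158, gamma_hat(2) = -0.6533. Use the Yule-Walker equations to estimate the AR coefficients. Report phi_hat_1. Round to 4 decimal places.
\hat\phi_{1} = 0.0930

The Yule-Walker equations for an AR(p) process read, in matrix form,
  Gamma_p phi = r_p,   with   (Gamma_p)_{ij} = gamma(|i - j|),
                       (r_p)_i = gamma(i),   i,j = 1..p.
Substitute the sample gammas (Toeplitz matrix and right-hand side of size 2):
  Gamma_p = [[2.212, 0.158], [0.158, 2.212]]
  r_p     = [0.158, -0.6533]
Written out:
  2.212 phi_1 + 0.158 phi_2 = 0.158
  0.158 phi_1 + 2.212 phi_2 = -0.6533
Solve by Cramer's rule:
  det = gamma(0)^2 - gamma(1)^2 = (2.212)^2 - (0.158)^2 = 4.892944 - 0.024964 = 4.86798
  phi_hat_1 = [gamma(1) gamma(0) - gamma(1) gamma(2)] / det = [(0.158)(2.212) - (0.158)(-0.6533)] / 4.86798 = 0.4527174 / 4.86798 = 0.093
  phi_hat_2 = [gamma(0) gamma(2) - gamma(1)^2] / det = [(2.212)(-0.6533) - (0.158)^2] / 4.86798 = -1.4700636 / 4.86798 = -0.302
So phi_hat = [0.0930, -0.3020].
Therefore phi_hat_1 = 0.0930.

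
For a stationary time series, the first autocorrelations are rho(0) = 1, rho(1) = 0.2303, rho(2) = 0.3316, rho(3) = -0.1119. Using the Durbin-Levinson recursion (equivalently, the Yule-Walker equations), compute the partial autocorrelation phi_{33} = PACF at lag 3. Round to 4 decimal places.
\phi_{33} = -0.2700

The PACF at lag k is phi_{kk}, the last component of the solution
to the Yule-Walker system G_k phi = r_k where
  (G_k)_{ij} = rho(|i - j|), (r_k)_i = rho(i), i,j = 1..k.
Equivalently, Durbin-Levinson gives phi_{kk} iteratively:
  phi_{11} = rho(1)
  phi_{kk} = [rho(k) - sum_{j=1..k-1} phi_{k-1,j} rho(k-j)]
            / [1 - sum_{j=1..k-1} phi_{k-1,j} rho(j)],
  phi_{k,j} = phi_{k-1,j} - phi_{kk} phi_{k-1,k-j},  j = 1..k-1.
Step k = 1:
  phi_11 = rho(1) = 0.2303.
Step k = 2:
  phi_22 = [rho(2) - phi_11 rho(1)] / [1 - phi_11 rho(1)] = [0.3316 - (0.2303)(0.2303)] / [1 - (0.2303)(0.2303)]
         = 0.27856191 / 0.94696191 = 0.294164.
  Update: phi_21 = phi_11 - phi_22 phi_11 = 0.2303 - (0.294164)(0.2303) = 0.162554.
Step k = 3:
  phi_33 = [rho(3) - phi_21 rho(2) - phi_22 rho(1)] / [1 - phi_21 rho(1) - phi_22 rho(2)]
    numerator   = -0.1119 - (0.162554)(0.3316) - (0.294164)(0.2303) = -0.23354885
    denominator = 1 - (0.162554)(0.2303) - (0.294164)(0.3316) = 0.86501908
  phi_33 = -0.23354885 / 0.86501908 = -0.27.
Therefore phi_{33} = -0.2700.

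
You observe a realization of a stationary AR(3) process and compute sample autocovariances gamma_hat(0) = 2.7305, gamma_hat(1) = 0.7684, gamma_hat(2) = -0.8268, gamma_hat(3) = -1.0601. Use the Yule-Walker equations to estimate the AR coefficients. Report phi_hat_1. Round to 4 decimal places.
\hat\phi_{1} = 0.3160

The Yule-Walker equations for an AR(p) process read, in matrix form,
  Gamma_p phi = r_p,   with   (Gamma_p)_{ij} = gamma(|i - j|),
                       (r_p)_i = gamma(i),   i,j = 1..p.
Substitute the sample gammas (Toeplitz matrix and right-hand side of size 3):
  Gamma_p = [[2.7305, 0.7684, -0.8268], [0.7684, 2.7305, 0.7684], [-0.8268, 0.7684, 2.7305]]
  r_p     = [0.7684, -0.8268, -1.0601]
Written out (R1..R3):
  (R1) 2.7305 phi_1 + 0.7684 phi_2 - 0.8268 phi_3 = 0.7684
  (R2) 0.7684 phi_1 + 2.7305 phi_2 + 0.7684 phi_3 = -0.8268
  (R3) -0.8268 phi_1 + 0.7684 phi_2 + 2.7305 phi_3 = -1.0601
Gaussian elimination:
  R2 <- R2 - (0.7684/2.7305) R1 = R2 - (0.281414) R1:  2.514262 phi_2 + 1.001073 phi_3 = -1.043038
  R3 <- R3 - (-0.8268/2.7305) R1 = R3 - (-0.302802) R1:  1.001073 phi_2 + 2.480144 phi_3 = -0.827427
  R3 <- R3 - (1.001073/2.514262) R2 = R3 - (0.398158) R2:  2.081559 phi_3 = -0.412133
Back-substitution:
  phi_hat_3 = -0.412133 / 2.081559 = -0.197993
  phi_hat_2 = (-1.043038 - (1.001073)(-0.197993)) / 2.514262 = -0.336016
  phi_hat_1 = (0.7684 - (0.7684)(-0.336016) - (-0.8268)(-0.197993)) / 2.7305 = 0.316021
So phi_hat = [0.3160, -0.3360, -0.1980].
Therefore phi_hat_1 = 0.3160.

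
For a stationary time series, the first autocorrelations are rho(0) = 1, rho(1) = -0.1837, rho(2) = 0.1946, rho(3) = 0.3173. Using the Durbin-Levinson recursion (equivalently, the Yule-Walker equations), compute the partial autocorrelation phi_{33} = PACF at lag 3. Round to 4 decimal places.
\phi_{33} = 0.4020

The PACF at lag k is phi_{kk}, the last component of the solution
to the Yule-Walker system G_k phi = r_k where
  (G_k)_{ij} = rho(|i - j|), (r_k)_i = rho(i), i,j = 1..k.
Equivalently, Durbin-Levinson gives phi_{kk} iteratively:
  phi_{11} = rho(1)
  phi_{kk} = [rho(k) - sum_{j=1..k-1} phi_{k-1,j} rho(k-j)]
            / [1 - sum_{j=1..k-1} phi_{k-1,j} rho(j)],
  phi_{k,j} = phi_{k-1,j} - phi_{kk} phi_{k-1,k-j},  j = 1..k-1.
Step k = 1:
  phi_11 = rho(1) = -0.1837.
Step k = 2:
  phi_22 = [rho(2) - phi_11 rho(1)] / [1 - phi_11 rho(1)] = [0.1946 - (-0.1837)(-0.1837)] / [1 - (-0.1837)(-0.1837)]
         = 0.16085431 / 0.96625431 = 0.166472.
  Update: phi_21 = phi_11 - phi_22 phi_11 = -0.1837 - (0.166472)(-0.1837) = -0.153119.
Step k = 3:
  phi_33 = [rho(3) - phi_21 rho(2) - phi_22 rho(1)] / [1 - phi_21 rho(1) - phi_22 rho(2)]
    numerator   = 0.3173 - (-0.153119)(0.1946) - (0.166472)(-0.1837) = 0.37767789
    denominator = 1 - (-0.153119)(-0.1837) - (0.166472)(0.1946) = 0.93947657
  phi_33 = 0.37767789 / 0.93947657 = 0.402.
Therefore phi_{33} = 0.4020.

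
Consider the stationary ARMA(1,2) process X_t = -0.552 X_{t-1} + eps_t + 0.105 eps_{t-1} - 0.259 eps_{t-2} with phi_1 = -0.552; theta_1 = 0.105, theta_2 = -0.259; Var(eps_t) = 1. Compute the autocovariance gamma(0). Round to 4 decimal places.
\gamma(0) = 1.2000

Multiply the model equation by X_{t-k} and take expectations. With theta_0 = psi_0 = 1 and psi_j the MA(infinity) weights, this gives
  gamma(k) - sum_i phi_i gamma(k-i) = c_k,
  c_k = sigma^2 * sum_{j=k..q} theta_j psi_{j-k}   (c_k = 0 for k > q),
using gamma(-m) = gamma(m).
psi-weights needed (psi_j = theta_j + sum_i phi_i psi_{j-i}):
  psi_1 = theta_1 + phi_1 = 0.105 + (-0.552) = -0.447
  psi_2 = theta_2 + phi_1 psi_1 = -0.259 + (-0.552)(-0.447) = -0.012256
Right-hand sides:
  c_0 = sigma^2 (1 + theta_1 psi_1 + theta_2 psi_2) = 1 * (1 + (0.105)(-0.447) + (-0.259)(-0.012256)) = 1 * 0.956239 = 0.956239
  c_1 = sigma^2 (theta_1 + theta_2 psi_1) = 1 * (0.105 + (-0.259)(-0.447)) = 0.220773
  c_2 = sigma^2 theta_2 = 1 * (-0.259) = -0.259
Equations for k = 0 and k = 1 (AR order 1):
  gamma(0) = phi_1 gamma(1) + c_0
  gamma(1) = phi_1 gamma(0) + c_1
Substituting the second into the first: gamma(0) (1 - phi_1^2) = c_0 + phi_1 c_1, so
  gamma(0) = (c_0 + phi_1 c_1) / (1 - phi_1^2) = (0.956239 + (-0.552)(0.220773)) / (1 - (-0.552)^2) = 0.834373 / 0.695296 = 1.200025.
Therefore gamma(0) = 1.2000 (to 4 decimal places).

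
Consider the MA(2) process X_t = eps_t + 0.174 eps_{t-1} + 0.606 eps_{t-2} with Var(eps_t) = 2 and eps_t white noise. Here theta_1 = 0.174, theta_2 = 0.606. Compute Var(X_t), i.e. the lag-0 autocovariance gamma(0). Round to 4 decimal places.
\gamma(0) = 2.7950

For an MA(q) process X_t = eps_t + sum_i theta_i eps_{t-i} with
Var(eps_t) = sigma^2, the variance is
  gamma(0) = sigma^2 * (1 + sum_i theta_i^2).
  sum_i theta_i^2 = (0.174)^2 + (0.606)^2 = 0.030276 + 0.367236 = 0.397512.
  gamma(0) = 2 * (1 + 0.397512) = 2 * 1.397512 = 2.795024, which rounds to 2.7950.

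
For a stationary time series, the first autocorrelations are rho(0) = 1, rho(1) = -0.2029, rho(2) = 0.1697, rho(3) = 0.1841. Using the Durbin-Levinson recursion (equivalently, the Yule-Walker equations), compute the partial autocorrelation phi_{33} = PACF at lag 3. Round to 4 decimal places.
\phi_{33} = 0.2561

The PACF at lag k is phi_{kk}, the last component of the solution
to the Yule-Walker system G_k phi = r_k where
  (G_k)_{ij} = rho(|i - j|), (r_k)_i = rho(i), i,j = 1..k.
Equivalently, Durbin-Levinson gives phi_{kk} iteratively:
  phi_{11} = rho(1)
  phi_{kk} = [rho(k) - sum_{j=1..k-1} phi_{k-1,j} rho(k-j)]
            / [1 - sum_{j=1..k-1} phi_{k-1,j} rho(j)],
  phi_{k,j} = phi_{k-1,j} - phi_{kk} phi_{k-1,k-j},  j = 1..k-1.
Step k = 1:
  phi_11 = rho(1) = -0.2029.
Step k = 2:
  phi_22 = [rho(2) - phi_11 rho(1)] / [1 - phi_11 rho(1)] = [0.1697 - (-0.2029)(-0.2029)] / [1 - (-0.2029)(-0.2029)]
         = 0.12853159 / 0.95883159 = 0.13405.
  Update: phi_21 = phi_11 - phi_22 phi_11 = -0.2029 - (0.13405)(-0.2029) = -0.175701.
Step k = 3:
  phi_33 = [rho(3) - phi_21 rho(2) - phi_22 rho(1)] / [1 - phi_21 rho(1) - phi_22 rho(2)]
    numerator   = 0.1841 - (-0.175701)(0.1697) - (0.13405)(-0.2029) = 0.24111529
    denominator = 1 - (-0.175701)(-0.2029) - (0.13405)(0.1697) = 0.9416019
  phi_33 = 0.24111529 / 0.9416019 = 0.2561.
Therefore phi_{33} = 0.2561.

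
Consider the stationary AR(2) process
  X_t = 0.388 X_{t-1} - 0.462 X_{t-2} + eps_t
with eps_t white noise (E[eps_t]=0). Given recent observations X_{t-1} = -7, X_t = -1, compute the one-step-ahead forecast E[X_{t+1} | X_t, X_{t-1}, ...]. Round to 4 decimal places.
E[X_{t+1} \mid \mathcal F_t] = 2.8460

For an AR(p) model X_t = c + sum_i phi_i X_{t-i} + eps_t, the
one-step-ahead conditional mean is
  E[X_{t+1} | X_t, ...] = c + sum_i phi_i X_{t+1-i}.
Substitute known values:
  E[X_{t+1} | ...] = (0.388) * (-1) + (-0.462) * (-7)
                   = 2.8460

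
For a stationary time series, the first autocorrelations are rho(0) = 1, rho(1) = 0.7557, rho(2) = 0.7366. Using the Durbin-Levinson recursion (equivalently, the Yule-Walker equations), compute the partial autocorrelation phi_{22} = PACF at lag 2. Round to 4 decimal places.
\phi_{22} = 0.3859

The PACF at lag k is phi_{kk}, the last component of the solution
to the Yule-Walker system G_k phi = r_k where
  (G_k)_{ij} = rho(|i - j|), (r_k)_i = rho(i), i,j = 1..k.
Equivalently, Durbin-Levinson gives phi_{kk} iteratively:
  phi_{11} = rho(1)
  phi_{kk} = [rho(k) - sum_{j=1..k-1} phi_{k-1,j} rho(k-j)]
            / [1 - sum_{j=1..k-1} phi_{k-1,j} rho(j)],
  phi_{k,j} = phi_{k-1,j} - phi_{kk} phi_{k-1,k-j},  j = 1..k-1.
Step k = 1:
  phi_11 = rho(1) = 0.7557.
Step k = 2:
  phi_22 = [rho(2) - phi_11 rho(1)] / [1 - phi_11 rho(1)] = [0.7366 - (0.7557)(0.7557)] / [1 - (0.7557)(0.7557)]
         = 0.16551751 / 0.42891751 = 0.3859.
Therefore phi_{22} = 0.3859.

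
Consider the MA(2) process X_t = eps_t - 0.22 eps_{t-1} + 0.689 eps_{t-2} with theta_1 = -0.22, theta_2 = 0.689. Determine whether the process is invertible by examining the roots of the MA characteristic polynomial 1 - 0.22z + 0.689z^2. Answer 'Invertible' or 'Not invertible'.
\text{Invertible}

The MA(q) characteristic polynomial is P(z) = 1 - 0.22z + 0.689z^2.
Invertibility requires all roots to lie outside the unit circle, i.e. |z| > 1 for every root.
Set 1 + (-0.22) z + (0.689) z^2 = 0, i.e. a z^2 + b z + c = 0 with a = 0.689, b = -0.22, c = 1.
Discriminant D = b^2 - 4ac = (-0.22)^2 - 4*(0.689)*1 = 0.0484 - (2.756) = -2.7076.
D < 0, so the roots are the complex-conjugate pair z = (-b +/- i sqrt(-D)) / (2a) = 0.1597 +/- 1.1941i.
For a conjugate pair |z|^2 = z * conj(z) = (product of roots) = c/a = 1/(0.689) = 1.451379, so |z| = sqrt(1.451379) = 1.2047 for both roots.
Moduli of all roots: 1.2047, 1.2047.
All moduli strictly greater than 1? Yes.
Verdict: Invertible.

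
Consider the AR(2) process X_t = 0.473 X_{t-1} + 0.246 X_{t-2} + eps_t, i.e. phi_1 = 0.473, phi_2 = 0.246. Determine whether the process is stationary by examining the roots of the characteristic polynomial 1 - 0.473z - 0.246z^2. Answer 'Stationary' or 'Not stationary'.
\text{Stationary}

The AR(p) characteristic polynomial is P(z) = 1 - 0.473z - 0.246z^2.
Stationarity requires all roots to lie outside the unit circle, i.e. |z| > 1 for every root.
Set 1 + (-0.473) z + (-0.246) z^2 = 0, i.e. a z^2 + b z + c = 0 with a = -0.246, b = -0.473, c = 1.
Discriminant D = b^2 - 4ac = (-0.473)^2 - 4*(-0.246)*1 = 0.223729 - (-0.984) = 1.207729.
D >= 0, so the roots are real: z = (-b +/- sqrt(D)) / (2a) = (0.473 +/- 1.098967) / (-0.492).
  z_1 = (0.473 + 1.098967) / (-0.492) = -3.1951,   |z_1| = 3.1951.
  z_2 = (0.473 - 1.098967) / (-0.492) = 1.2723,   |z_2| = 1.2723.
Moduli of all roots: 3.1951, 1.2723.
All moduli strictly greater than 1? Yes.
Verdict: Stationary.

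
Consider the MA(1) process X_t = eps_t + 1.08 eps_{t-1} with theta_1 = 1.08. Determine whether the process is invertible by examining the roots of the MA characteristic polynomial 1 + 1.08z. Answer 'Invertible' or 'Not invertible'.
\text{Not invertible}

The MA(q) characteristic polynomial is P(z) = 1 + 1.08z.
Invertibility requires all roots to lie outside the unit circle, i.e. |z| > 1 for every root.
This is linear in z: 1 + (1.08) z = 0  =>  z = -1/(1.08) = -0.925926,  |z| = 0.925926.
Moduli of all roots: 0.9259.
All moduli strictly greater than 1? No.
Verdict: Not invertible.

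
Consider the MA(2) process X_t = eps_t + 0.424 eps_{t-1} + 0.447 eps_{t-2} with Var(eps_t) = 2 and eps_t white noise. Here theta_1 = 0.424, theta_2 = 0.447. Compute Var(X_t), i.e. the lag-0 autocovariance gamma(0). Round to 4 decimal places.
\gamma(0) = 2.7592

For an MA(q) process X_t = eps_t + sum_i theta_i eps_{t-i} with
Var(eps_t) = sigma^2, the variance is
  gamma(0) = sigma^2 * (1 + sum_i theta_i^2).
  sum_i theta_i^2 = (0.424)^2 + (0.447)^2 = 0.179776 + 0.199809 = 0.379585.
  gamma(0) = 2 * (1 + 0.379585) = 2 * 1.379585 = 2.75917, which rounds to 2.7592.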